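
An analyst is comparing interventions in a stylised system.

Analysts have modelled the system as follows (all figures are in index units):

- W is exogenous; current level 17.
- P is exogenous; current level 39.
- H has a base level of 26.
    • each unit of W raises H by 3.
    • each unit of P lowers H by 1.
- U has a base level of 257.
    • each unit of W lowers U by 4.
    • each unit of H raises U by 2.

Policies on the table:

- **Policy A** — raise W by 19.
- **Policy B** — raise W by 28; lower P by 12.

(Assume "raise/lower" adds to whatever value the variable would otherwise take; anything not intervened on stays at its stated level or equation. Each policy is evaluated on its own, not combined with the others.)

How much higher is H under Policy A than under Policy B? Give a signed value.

Policy A (W + 19):
  W = 17 + 19 = 36
  P = 39
  H = 26 + 3·36 − 39 = 95
Policy B (W + 28, P − 12):
  W = 17 + 28 = 45
  P = 39 − 12 = 27
  H = 26 + 3·45 − 27 = 134
H: 95 − 134 = -39

-39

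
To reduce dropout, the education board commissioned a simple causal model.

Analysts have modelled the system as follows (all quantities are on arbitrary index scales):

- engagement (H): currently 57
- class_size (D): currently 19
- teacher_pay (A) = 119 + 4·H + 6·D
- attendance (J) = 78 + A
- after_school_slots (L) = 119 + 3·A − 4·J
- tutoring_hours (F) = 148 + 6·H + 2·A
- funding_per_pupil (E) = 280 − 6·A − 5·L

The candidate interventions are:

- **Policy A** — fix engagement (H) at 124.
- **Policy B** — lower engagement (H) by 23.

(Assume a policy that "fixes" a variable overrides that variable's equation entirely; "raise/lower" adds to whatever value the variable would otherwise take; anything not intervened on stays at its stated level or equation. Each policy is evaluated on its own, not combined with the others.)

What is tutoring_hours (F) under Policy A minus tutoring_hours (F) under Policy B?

Policy A (H := 124):
  H = 124
  D = 19
  A = 119 + 4·124 + 6·19 = 729
  F = 148 + 6·124 + 2·729 = 2350
Policy B (H − 23):
  H = 57 − 23 = 34
  D = 19
  A = 119 + 4·34 + 6·19 = 369
  F = 148 + 6·34 + 2·369 = 1090
F: 2350 − 1090 = 1260

1260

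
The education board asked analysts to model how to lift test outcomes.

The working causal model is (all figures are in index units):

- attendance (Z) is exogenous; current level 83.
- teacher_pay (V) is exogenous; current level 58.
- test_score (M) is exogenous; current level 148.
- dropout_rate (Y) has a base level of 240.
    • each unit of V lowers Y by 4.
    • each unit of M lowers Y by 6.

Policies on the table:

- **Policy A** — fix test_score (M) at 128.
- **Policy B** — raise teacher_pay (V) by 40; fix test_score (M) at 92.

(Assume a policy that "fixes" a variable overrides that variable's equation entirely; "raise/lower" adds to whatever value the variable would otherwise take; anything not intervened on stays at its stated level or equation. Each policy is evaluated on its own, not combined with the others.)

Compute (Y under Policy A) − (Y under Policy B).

-56

Policy A (M := 128):
  V = 58
  M = 128
  Y = 240 − 4·58 − 6·128 = -760
Policy B (V + 40, M := 92):
  V = 58 + 40 = 98
  M = 92
  Y = 240 − 4·98 − 6·92 = -704
Y: -760 − (-704) = -56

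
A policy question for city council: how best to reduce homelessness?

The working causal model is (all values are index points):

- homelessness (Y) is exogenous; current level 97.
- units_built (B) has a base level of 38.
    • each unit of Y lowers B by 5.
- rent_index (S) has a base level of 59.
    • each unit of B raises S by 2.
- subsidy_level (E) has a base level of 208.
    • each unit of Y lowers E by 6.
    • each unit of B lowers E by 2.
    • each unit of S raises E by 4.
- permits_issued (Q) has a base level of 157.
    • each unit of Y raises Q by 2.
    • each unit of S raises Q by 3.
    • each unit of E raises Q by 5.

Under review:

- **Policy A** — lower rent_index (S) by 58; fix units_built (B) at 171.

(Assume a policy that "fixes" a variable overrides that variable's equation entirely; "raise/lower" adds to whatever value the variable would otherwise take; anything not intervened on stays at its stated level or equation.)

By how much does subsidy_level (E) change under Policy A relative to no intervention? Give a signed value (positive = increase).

Baseline:
  Y = 97
  B = 38 − 5·97 = -447
  S = 59 + 2·(-447) = -835
  E = 208 − 6·97 − 2·(-447) + 4·(-835) = -2820
Policy A (S − 58, B := 171):
  Y = 97
  B = 171
  S = 59 + 2·171 (−58 from intervention) = 343
  E = 208 − 6·97 − 2·171 + 4·343 = 656
Change in E: 656 − (-2820) = 3476

3476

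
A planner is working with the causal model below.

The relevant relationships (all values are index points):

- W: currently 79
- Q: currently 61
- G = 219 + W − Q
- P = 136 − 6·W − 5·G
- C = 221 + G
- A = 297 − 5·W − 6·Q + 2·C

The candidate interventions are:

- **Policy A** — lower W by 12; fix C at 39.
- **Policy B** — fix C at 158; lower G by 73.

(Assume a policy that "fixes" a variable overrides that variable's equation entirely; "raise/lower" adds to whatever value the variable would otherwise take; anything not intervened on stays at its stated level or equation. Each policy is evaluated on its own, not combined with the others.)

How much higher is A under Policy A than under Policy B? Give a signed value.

-178

Policy A (W − 12, C := 39):
  W = 79 − 12 = 67
  Q = 61
  G = 219 + 67 − 61 = 225
  C = 39
  A = 297 − 5·67 − 6·61 + 2·39 = -326
Policy B (C := 158, G − 73):
  W = 79
  Q = 61
  G = 219 + 79 − 61 (−73 from intervention) = 164
  C = 158
  A = 297 − 5·79 − 6·61 + 2·158 = -148
A: -326 − (-148) = -178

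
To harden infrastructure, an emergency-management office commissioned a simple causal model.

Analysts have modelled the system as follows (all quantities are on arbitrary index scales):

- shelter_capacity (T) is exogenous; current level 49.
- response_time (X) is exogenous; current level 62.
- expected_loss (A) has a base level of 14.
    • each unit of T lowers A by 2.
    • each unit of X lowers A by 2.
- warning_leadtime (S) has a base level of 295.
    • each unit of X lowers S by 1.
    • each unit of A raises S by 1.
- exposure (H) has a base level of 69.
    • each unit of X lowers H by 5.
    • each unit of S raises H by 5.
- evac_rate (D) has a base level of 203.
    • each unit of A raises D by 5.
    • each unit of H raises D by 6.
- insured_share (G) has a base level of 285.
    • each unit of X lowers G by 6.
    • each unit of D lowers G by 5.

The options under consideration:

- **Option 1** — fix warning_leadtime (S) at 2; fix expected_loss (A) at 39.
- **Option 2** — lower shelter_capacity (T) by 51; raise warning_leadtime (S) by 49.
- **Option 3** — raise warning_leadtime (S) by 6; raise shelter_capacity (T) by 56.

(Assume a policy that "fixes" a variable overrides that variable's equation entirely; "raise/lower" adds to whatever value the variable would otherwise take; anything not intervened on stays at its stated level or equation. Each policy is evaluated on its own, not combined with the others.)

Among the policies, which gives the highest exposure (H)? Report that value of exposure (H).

Option 1 (S := 2, A := 39):
  T = 49
  X = 62
  A = 39
  S = 2
  H = 69 − 5·62 + 5·2 = -231
Option 2 (T − 51, S + 49):
  T = 49 − 51 = -2
  X = 62
  A = 14 − 2·(-2) − 2·62 = -106
  S = 295 − 62 + (-106) (+49 from intervention) = 176
  H = 69 − 5·62 + 5·176 = 639
Option 3 (S + 6, T + 56):
  T = 49 + 56 = 105
  X = 62
  A = 14 − 2·105 − 2·62 = -320
  S = 295 − 62 + (-320) (+6 from intervention) = -81
  H = 69 − 5·62 + 5·(-81) = -646
Comparing — Option 1: H=-231, Option 2: H=639, Option 3: H=-646. Highest is 639 (Option 2).

639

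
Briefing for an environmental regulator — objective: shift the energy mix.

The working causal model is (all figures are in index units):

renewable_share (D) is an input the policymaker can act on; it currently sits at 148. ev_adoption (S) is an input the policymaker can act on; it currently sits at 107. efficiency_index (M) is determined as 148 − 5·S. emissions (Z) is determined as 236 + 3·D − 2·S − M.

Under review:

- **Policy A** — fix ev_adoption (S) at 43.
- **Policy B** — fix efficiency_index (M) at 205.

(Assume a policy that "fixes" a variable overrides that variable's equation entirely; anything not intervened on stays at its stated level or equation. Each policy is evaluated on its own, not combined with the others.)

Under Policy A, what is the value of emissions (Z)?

661

Policy A (S := 43):
  D = 148
  S = 43
  M = 148 − 5·43 = -67
  Z = 236 + 3·148 − 2·43 − (-67) = 661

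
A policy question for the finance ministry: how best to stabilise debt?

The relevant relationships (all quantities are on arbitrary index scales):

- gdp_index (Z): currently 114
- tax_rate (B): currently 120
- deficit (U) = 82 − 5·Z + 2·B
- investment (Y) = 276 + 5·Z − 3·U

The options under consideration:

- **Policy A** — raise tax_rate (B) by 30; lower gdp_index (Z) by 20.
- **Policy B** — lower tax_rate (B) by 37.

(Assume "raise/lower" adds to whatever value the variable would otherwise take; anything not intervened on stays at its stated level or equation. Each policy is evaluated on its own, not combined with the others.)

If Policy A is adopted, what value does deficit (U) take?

Policy A (B + 30, Z − 20):
  Z = 114 − 20 = 94
  B = 120 + 30 = 150
  U = 82 − 5·94 + 2·150 = -88

-88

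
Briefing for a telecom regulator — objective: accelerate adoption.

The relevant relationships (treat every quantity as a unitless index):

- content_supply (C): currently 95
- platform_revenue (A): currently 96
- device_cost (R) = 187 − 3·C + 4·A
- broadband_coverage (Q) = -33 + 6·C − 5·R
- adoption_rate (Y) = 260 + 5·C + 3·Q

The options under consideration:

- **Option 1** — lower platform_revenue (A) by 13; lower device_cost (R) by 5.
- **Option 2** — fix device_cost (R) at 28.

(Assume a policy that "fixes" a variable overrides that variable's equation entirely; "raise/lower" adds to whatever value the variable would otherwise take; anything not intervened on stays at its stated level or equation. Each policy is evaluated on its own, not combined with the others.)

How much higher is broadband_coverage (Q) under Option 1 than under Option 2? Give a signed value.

Option 1 (A − 13, R − 5):
  C = 95
  A = 96 − 13 = 83
  R = 187 − 3·95 + 4·83 (−5 from intervention) = 229
  Q = -33 + 6·95 − 5·229 = -608
Option 2 (R := 28):
  C = 95
  A = 96
  R = 28
  Q = -33 + 6·95 − 5·28 = 397
Q: -608 − 397 = -1005

-1005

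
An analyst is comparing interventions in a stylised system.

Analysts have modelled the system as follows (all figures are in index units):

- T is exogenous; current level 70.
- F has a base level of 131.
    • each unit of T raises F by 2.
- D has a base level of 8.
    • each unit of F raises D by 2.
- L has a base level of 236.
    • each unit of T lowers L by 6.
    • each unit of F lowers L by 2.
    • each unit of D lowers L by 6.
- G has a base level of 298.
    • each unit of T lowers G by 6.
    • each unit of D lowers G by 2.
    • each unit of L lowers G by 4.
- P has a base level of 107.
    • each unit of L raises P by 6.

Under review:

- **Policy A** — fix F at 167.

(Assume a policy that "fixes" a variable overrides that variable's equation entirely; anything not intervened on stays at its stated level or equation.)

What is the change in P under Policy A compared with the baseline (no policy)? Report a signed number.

8736

Baseline:
  T = 70
  F = 131 + 2·70 = 271
  D = 8 + 2·271 = 550
  L = 236 − 6·70 − 2·271 − 6·550 = -4026
  P = 107 + 6·(-4026) = -24049
Policy A (F := 167):
  T = 70
  F = 167
  D = 8 + 2·167 = 342
  L = 236 − 6·70 − 2·167 − 6·342 = -2570
  P = 107 + 6·(-2570) = -15313
Change in P: -15313 − (-24049) = 8736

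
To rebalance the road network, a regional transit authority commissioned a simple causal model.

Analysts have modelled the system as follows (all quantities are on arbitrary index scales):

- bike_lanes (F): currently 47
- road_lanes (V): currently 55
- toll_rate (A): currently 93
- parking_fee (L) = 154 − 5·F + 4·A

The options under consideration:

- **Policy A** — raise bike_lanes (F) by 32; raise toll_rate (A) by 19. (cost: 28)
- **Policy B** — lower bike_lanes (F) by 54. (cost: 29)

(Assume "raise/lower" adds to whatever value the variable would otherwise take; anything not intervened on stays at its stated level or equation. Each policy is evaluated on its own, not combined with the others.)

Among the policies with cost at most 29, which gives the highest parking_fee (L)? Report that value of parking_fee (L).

561

Policy A (F + 32, A + 19):
  F = 47 + 32 = 79
  A = 93 + 19 = 112
  L = 154 − 5·79 + 4·112 = 207
Policy B (F − 54):
  F = 47 − 54 = -7
  A = 93
  L = 154 − 5·(-7) + 4·93 = 561
Comparing — Policy A: L=207, Policy B: L=561. Highest is 561 (Policy B).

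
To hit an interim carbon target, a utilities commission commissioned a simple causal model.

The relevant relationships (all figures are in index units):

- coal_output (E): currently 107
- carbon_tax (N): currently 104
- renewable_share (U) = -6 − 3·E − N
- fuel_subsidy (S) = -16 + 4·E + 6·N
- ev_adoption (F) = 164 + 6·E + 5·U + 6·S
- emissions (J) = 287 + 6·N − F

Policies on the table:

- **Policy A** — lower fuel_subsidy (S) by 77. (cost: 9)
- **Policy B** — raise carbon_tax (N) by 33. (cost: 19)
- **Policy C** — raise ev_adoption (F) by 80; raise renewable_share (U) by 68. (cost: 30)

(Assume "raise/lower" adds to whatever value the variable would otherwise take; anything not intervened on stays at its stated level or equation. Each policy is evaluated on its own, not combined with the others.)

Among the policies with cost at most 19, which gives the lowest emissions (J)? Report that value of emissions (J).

-4781

Policy A (S − 77):
  E = 107
  N = 104
  U = -6 − 3·107 − 104 = -431
  S = -16 + 4·107 + 6·104 (−77 from intervention) = 959
  F = 164 + 6·107 + 5·(-431) + 6·959 = 4405
  J = 287 + 6·104 − 4405 = -3494
Policy B (N + 33):
  E = 107
  N = 104 + 33 = 137
  U = -6 − 3·107 − 137 = -464
  S = -16 + 4·107 + 6·137 = 1234
  F = 164 + 6·107 + 5·(-464) + 6·1234 = 5890
  J = 287 + 6·137 − 5890 = -4781
Comparing — Policy A: J=-3494, Policy B: J=-4781. Lowest is -4781 (Policy B).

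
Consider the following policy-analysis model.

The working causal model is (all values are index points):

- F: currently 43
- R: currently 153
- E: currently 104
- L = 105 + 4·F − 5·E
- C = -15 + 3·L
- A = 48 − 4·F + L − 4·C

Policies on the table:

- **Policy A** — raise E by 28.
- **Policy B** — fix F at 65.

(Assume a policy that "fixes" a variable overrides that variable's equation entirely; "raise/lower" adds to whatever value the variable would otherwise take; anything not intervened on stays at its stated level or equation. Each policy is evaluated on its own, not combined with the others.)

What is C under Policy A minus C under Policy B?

Policy A (E + 28):
  F = 43
  E = 104 + 28 = 132
  L = 105 + 4·43 − 5·132 = -383
  C = -15 + 3·(-383) = -1164
Policy B (F := 65):
  F = 65
  E = 104
  L = 105 + 4·65 − 5·104 = -155
  C = -15 + 3·(-155) = -480
C: -1164 − (-480) = -684

-684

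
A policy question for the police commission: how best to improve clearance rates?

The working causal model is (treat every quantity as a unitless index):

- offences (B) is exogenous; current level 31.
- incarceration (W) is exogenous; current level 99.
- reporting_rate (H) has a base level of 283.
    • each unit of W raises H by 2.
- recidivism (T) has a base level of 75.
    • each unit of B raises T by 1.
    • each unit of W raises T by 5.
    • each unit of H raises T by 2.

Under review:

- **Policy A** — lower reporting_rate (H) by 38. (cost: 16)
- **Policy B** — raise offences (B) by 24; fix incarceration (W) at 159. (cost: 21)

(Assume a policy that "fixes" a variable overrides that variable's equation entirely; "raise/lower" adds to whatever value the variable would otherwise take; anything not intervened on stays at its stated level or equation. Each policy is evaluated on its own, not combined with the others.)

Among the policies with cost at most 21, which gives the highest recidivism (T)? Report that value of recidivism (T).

Policy A (H − 38):
  B = 31
  W = 99
  H = 283 + 2·99 (−38 from intervention) = 443
  T = 75 + 31 + 5·99 + 2·443 = 1487
Policy B (B + 24, W := 159):
  B = 31 + 24 = 55
  W = 159
  H = 283 + 2·159 = 601
  T = 75 + 55 + 5·159 + 2·601 = 2127
Comparing — Policy A: T=1487, Policy B: T=2127. Highest is 2127 (Policy B).

2127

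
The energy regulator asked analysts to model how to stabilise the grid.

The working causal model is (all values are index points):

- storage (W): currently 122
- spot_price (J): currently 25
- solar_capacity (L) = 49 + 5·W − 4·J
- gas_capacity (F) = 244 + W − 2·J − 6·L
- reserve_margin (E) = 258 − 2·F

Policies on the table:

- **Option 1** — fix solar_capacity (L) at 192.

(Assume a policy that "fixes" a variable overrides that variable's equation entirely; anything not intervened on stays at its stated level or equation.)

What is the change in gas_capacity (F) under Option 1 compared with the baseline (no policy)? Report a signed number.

Baseline:
  W = 122
  J = 25
  L = 49 + 5·122 − 4·25 = 559
  F = 244 + 122 − 2·25 − 6·559 = -3038
Option 1 (L := 192):
  W = 122
  J = 25
  L = 192
  F = 244 + 122 − 2·25 − 6·192 = -836
Change in F: -836 − (-3038) = 2202

2202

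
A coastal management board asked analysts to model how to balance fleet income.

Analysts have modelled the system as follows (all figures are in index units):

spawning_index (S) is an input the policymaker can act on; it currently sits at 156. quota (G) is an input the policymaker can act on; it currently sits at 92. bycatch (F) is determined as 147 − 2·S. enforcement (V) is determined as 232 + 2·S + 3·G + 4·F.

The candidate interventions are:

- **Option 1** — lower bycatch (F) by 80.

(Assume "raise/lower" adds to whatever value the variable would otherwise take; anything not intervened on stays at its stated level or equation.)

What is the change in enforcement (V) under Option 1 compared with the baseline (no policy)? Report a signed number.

Baseline:
  S = 156
  G = 92
  F = 147 − 2·156 = -165
  V = 232 + 2·156 + 3·92 + 4·(-165) = 160
Option 1 (F − 80):
  S = 156
  G = 92
  F = 147 − 2·156 (−80 from intervention) = -245
  V = 232 + 2·156 + 3·92 + 4·(-245) = -160
Change in V: -160 − 160 = -320

-320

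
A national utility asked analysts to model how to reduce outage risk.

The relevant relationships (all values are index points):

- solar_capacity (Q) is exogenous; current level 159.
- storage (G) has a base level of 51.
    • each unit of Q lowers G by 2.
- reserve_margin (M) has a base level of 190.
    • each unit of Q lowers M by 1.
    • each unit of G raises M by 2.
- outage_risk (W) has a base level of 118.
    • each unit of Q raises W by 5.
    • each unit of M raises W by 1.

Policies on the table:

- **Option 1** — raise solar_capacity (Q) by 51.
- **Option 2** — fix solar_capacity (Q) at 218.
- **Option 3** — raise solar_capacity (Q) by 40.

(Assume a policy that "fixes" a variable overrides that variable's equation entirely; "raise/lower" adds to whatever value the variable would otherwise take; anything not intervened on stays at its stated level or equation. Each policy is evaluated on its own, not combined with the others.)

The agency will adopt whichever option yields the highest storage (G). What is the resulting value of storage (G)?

-347

Option 1 (Q + 51):
  Q = 159 + 51 = 210
  G = 51 − 2·210 = -369
Option 2 (Q := 218):
  Q = 218
  G = 51 − 2·218 = -385
Option 3 (Q + 40):
  Q = 159 + 40 = 199
  G = 51 − 2·199 = -347
Comparing — Option 1: G=-369, Option 2: G=-385, Option 3: G=-347. Highest is -347 (Option 3).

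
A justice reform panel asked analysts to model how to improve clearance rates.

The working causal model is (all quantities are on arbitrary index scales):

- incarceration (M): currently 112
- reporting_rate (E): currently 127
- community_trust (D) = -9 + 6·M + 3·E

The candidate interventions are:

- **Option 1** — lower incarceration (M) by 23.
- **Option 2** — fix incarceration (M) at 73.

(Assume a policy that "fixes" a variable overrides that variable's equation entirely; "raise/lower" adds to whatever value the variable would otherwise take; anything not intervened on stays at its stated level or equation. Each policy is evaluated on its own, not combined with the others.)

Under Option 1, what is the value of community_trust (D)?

906

Option 1 (M − 23):
  M = 112 − 23 = 89
  E = 127
  D = -9 + 6·89 + 3·127 = 906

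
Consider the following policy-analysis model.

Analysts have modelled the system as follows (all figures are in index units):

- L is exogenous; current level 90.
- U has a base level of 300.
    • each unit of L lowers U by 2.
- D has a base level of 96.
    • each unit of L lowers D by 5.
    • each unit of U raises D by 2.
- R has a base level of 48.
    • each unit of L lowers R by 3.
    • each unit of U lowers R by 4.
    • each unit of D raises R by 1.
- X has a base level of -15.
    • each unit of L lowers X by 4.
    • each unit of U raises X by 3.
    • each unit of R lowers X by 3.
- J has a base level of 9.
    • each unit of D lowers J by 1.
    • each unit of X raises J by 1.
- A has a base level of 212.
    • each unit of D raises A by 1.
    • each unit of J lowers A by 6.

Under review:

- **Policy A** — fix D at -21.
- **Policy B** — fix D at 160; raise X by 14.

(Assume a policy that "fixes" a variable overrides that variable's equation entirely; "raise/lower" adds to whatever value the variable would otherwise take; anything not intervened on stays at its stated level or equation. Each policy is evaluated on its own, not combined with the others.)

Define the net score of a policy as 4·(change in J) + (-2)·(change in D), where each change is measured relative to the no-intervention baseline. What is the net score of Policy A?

-1674

Baseline:
  L = 90
  U = 300 − 2·90 = 120
  D = 96 − 5·90 + 2·120 = -114
  R = 48 − 3·90 − 4·120 + (-114) = -816
  X = -15 − 4·90 + 3·120 − 3·(-816) = 2433
  J = 9 − (-114) + 2433 = 2556
Policy A (D := -21):
  L = 90
  U = 300 − 2·90 = 120
  D = -21
  R = 48 − 3·90 − 4·120 + (-21) = -723
  X = -15 − 4·90 + 3·120 − 3·(-723) = 2154
  J = 9 − (-21) + 2154 = 2184
ΔJ = 2184 − 2556 = -372; ΔD = -21 − (-114) = 93
Score = 4·(-372) + (-2)·93 = -1674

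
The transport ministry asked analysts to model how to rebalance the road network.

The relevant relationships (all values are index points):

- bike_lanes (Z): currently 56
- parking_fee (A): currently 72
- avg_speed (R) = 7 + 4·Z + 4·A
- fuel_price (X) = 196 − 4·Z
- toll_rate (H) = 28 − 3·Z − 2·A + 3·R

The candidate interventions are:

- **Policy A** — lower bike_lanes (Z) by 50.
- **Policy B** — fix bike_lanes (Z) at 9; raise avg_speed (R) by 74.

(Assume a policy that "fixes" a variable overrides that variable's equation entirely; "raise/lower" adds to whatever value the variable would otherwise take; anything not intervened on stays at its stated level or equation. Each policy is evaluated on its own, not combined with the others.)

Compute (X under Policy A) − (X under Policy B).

Policy A (Z − 50):
  Z = 56 − 50 = 6
  X = 196 − 4·6 = 172
Policy B (Z := 9, R + 74):
  Z = 9
  X = 196 − 4·9 = 160
X: 172 − 160 = 12

12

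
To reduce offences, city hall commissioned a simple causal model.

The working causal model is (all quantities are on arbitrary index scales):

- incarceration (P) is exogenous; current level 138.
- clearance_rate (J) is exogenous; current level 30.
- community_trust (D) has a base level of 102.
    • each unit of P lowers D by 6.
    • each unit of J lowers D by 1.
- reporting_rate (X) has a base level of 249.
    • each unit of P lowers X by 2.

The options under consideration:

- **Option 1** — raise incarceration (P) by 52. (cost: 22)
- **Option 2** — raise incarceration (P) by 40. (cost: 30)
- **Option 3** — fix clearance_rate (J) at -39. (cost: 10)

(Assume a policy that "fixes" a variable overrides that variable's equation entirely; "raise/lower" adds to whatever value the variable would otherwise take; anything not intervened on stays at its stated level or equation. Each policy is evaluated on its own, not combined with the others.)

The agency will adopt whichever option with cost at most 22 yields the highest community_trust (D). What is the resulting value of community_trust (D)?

Option 1 (P + 52):
  P = 138 + 52 = 190
  J = 30
  D = 102 − 6·190 − 30 = -1068
Option 3 (J := -39):
  P = 138
  J = -39
  D = 102 − 6·138 − (-39) = -687
Comparing — Option 1: D=-1068, Option 3: D=-687. Highest is -687 (Option 3).

-687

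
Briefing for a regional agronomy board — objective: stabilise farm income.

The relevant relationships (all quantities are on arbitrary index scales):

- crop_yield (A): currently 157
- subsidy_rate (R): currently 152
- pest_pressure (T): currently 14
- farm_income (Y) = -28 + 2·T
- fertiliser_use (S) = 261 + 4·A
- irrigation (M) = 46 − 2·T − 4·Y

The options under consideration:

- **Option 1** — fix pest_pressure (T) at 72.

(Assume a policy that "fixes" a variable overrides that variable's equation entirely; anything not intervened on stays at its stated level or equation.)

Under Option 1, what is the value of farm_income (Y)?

116

Option 1 (T := 72):
  T = 72
  Y = -28 + 2·72 = 116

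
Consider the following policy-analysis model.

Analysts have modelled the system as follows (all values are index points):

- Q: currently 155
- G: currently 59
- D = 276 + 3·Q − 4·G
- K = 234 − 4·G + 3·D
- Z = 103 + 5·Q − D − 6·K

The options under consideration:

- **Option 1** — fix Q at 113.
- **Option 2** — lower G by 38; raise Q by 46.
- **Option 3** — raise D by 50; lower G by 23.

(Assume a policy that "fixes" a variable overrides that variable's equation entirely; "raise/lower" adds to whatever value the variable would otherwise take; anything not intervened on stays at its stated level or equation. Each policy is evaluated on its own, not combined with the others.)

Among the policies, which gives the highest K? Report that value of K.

Option 1 (Q := 113):
  Q = 113
  G = 59
  D = 276 + 3·113 − 4·59 = 379
  K = 234 − 4·59 + 3·379 = 1135
Option 2 (G − 38, Q + 46):
  Q = 155 + 46 = 201
  G = 59 − 38 = 21
  D = 276 + 3·201 − 4·21 = 795
  K = 234 − 4·21 + 3·795 = 2535
Option 3 (D + 50, G − 23):
  Q = 155
  G = 59 − 23 = 36
  D = 276 + 3·155 − 4·36 (+50 from intervention) = 647
  K = 234 − 4·36 + 3·647 = 2031
Comparing — Option 1: K=1135, Option 2: K=2535, Option 3: K=2031. Highest is 2535 (Option 2).

2535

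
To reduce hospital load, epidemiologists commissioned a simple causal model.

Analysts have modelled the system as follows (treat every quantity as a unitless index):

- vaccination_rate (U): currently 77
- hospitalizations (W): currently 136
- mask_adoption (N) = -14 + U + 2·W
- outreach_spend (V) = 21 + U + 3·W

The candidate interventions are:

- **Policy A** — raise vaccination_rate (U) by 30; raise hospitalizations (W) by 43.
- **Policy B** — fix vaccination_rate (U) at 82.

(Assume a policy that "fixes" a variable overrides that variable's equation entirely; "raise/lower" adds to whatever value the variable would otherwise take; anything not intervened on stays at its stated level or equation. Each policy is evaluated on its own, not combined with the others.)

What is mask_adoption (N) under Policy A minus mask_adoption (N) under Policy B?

Policy A (U + 30, W + 43):
  U = 77 + 30 = 107
  W = 136 + 43 = 179
  N = -14 + 107 + 2·179 = 451
Policy B (U := 82):
  U = 82
  W = 136
  N = -14 + 82 + 2·136 = 340
N: 451 − 340 = 111

111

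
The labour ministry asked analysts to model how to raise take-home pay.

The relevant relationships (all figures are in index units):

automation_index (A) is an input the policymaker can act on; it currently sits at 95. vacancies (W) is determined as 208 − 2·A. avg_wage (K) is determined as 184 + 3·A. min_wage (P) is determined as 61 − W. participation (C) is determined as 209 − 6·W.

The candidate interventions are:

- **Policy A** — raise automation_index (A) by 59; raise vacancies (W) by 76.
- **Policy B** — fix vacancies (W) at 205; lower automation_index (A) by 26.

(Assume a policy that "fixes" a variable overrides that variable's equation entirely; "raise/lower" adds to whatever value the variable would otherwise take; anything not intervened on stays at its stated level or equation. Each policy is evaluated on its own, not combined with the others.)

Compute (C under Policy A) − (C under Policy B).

1374

Policy A (A + 59, W + 76):
  A = 95 + 59 = 154
  W = 208 − 2·154 (+76 from intervention) = -24
  C = 209 − 6·(-24) = 353
Policy B (W := 205, A − 26):
  A = 95 − 26 = 69
  W = 205
  C = 209 − 6·205 = -1021
C: 353 − (-1021) = 1374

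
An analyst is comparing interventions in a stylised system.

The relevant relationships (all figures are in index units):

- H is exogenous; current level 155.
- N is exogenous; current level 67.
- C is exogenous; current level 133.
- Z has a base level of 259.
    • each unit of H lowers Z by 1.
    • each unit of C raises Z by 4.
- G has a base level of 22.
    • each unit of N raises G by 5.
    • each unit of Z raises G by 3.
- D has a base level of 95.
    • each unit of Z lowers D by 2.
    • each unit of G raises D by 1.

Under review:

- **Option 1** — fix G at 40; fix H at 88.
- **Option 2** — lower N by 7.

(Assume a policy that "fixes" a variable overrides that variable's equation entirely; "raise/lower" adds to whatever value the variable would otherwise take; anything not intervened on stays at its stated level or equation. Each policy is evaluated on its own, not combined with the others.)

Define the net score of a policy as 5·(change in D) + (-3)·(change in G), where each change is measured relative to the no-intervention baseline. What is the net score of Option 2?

-70

Baseline:
  H = 155
  N = 67
  C = 133
  Z = 259 − 155 + 4·133 = 636
  G = 22 + 5·67 + 3·636 = 2265
  D = 95 − 2·636 + 2265 = 1088
Option 2 (N − 7):
  H = 155
  N = 67 − 7 = 60
  C = 133
  Z = 259 − 155 + 4·133 = 636
  G = 22 + 5·60 + 3·636 = 2230
  D = 95 − 2·636 + 2230 = 1053
ΔD = 1053 − 1088 = -35; ΔG = 2230 − 2265 = -35
Score = 5·(-35) + (-3)·(-35) = -70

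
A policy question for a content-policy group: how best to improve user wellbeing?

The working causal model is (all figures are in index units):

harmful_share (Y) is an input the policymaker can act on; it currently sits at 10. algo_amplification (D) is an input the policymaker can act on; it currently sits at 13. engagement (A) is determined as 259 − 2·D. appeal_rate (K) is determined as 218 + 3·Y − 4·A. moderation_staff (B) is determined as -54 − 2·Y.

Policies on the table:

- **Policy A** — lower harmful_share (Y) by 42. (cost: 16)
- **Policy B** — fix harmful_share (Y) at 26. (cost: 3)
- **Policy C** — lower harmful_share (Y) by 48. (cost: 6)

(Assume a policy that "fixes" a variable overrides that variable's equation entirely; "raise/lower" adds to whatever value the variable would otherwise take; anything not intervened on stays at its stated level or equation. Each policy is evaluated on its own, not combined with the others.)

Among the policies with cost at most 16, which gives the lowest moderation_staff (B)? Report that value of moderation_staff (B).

-106

Policy A (Y − 42):
  Y = 10 − 42 = -32
  B = -54 − 2·(-32) = 10
Policy B (Y := 26):
  Y = 26
  B = -54 − 2·26 = -106
Policy C (Y − 48):
  Y = 10 − 48 = -38
  B = -54 − 2·(-38) = 22
Comparing — Policy A: B=10, Policy B: B=-106, Policy C: B=22. Lowest is -106 (Policy B).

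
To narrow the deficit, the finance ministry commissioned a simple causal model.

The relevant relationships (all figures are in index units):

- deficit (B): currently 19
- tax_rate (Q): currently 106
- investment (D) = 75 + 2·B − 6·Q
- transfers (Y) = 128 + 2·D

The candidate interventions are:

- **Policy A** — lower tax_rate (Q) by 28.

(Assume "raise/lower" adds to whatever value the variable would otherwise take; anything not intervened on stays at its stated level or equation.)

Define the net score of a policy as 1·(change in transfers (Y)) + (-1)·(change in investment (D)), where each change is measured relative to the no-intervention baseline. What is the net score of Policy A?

168

Baseline:
  B = 19
  Q = 106
  D = 75 + 2·19 − 6·106 = -523
  Y = 128 + 2·(-523) = -918
Policy A (Q − 28):
  B = 19
  Q = 106 − 28 = 78
  D = 75 + 2·19 − 6·78 = -355
  Y = 128 + 2·(-355) = -582
ΔY = -582 − (-918) = 336; ΔD = -355 − (-523) = 168
Score = 1·336 + (-1)·168 = 168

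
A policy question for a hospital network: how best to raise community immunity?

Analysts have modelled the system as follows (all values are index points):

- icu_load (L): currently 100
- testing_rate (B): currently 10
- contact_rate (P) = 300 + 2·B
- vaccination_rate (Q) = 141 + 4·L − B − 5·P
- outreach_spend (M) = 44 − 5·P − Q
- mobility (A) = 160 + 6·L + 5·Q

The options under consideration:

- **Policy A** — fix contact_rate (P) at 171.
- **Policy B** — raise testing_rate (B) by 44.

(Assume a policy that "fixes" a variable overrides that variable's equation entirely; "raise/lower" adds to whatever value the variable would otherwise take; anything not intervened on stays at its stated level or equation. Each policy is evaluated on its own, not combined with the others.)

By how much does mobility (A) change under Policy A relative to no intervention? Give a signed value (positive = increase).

Baseline:
  L = 100
  B = 10
  P = 300 + 2·10 = 320
  Q = 141 + 4·100 − 10 − 5·320 = -1069
  A = 160 + 6·100 + 5·(-1069) = -4585
Policy A (P := 171):
  L = 100
  B = 10
  P = 171
  Q = 141 + 4·100 − 10 − 5·171 = -324
  A = 160 + 6·100 + 5·(-324) = -860
Change in A: -860 − (-4585) = 3725

3725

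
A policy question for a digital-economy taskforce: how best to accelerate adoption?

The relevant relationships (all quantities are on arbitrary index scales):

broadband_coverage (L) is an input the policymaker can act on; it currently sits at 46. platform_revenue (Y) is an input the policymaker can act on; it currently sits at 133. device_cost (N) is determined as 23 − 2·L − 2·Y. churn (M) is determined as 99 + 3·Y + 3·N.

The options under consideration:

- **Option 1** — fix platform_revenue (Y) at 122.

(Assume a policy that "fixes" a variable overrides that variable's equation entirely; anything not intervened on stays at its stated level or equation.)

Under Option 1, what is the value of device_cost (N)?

-313

Option 1 (Y := 122):
  L = 46
  Y = 122
  N = 23 − 2·46 − 2·122 = -313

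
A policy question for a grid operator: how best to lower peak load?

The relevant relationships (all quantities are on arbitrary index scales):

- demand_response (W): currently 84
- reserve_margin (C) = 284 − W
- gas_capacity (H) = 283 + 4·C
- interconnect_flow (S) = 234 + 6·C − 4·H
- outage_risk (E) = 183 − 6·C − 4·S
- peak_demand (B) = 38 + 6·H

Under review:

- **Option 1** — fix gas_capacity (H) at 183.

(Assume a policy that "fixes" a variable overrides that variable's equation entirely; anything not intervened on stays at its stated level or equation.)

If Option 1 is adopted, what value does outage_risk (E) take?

Option 1 (H := 183):
  W = 84
  C = 284 − 84 = 200
  H = 183
  S = 234 + 6·200 − 4·183 = 702
  E = 183 − 6·200 − 4·702 = -3825

-3825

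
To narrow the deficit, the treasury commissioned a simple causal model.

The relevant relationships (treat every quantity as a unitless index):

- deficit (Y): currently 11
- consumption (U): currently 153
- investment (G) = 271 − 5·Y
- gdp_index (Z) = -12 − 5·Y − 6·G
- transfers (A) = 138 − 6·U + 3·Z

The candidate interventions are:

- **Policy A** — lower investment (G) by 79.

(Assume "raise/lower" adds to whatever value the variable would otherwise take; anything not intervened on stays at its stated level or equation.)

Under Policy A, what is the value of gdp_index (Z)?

-889

Policy A (G − 79):
  Y = 11
  G = 271 − 5·11 (−79 from intervention) = 137
  Z = -12 − 5·11 − 6·137 = -889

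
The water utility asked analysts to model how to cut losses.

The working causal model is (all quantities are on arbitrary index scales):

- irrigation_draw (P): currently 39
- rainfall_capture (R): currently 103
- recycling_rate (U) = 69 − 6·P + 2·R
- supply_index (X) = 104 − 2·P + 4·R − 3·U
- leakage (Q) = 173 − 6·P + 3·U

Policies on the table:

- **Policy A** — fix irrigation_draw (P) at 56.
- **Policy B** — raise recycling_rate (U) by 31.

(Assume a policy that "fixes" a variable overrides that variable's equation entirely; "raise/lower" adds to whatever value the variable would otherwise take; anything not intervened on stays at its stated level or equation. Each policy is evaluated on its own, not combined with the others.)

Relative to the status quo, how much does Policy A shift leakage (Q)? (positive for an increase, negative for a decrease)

-408

Baseline:
  P = 39
  R = 103
  U = 69 − 6·39 + 2·103 = 41
  Q = 173 − 6·39 + 3·41 = 62
Policy A (P := 56):
  P = 56
  R = 103
  U = 69 − 6·56 + 2·103 = -61
  Q = 173 − 6·56 + 3·(-61) = -346
Change in Q: -346 − 62 = -408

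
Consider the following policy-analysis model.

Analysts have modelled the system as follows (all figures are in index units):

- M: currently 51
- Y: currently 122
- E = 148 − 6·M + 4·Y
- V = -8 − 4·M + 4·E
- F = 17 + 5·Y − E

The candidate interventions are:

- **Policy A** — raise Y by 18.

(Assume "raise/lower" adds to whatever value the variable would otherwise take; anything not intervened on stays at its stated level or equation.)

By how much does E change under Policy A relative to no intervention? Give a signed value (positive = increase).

72

Baseline:
  M = 51
  Y = 122
  E = 148 − 6·51 + 4·122 = 330
Policy A (Y + 18):
  M = 51
  Y = 122 + 18 = 140
  E = 148 − 6·51 + 4·140 = 402
Change in E: 402 − 330 = 72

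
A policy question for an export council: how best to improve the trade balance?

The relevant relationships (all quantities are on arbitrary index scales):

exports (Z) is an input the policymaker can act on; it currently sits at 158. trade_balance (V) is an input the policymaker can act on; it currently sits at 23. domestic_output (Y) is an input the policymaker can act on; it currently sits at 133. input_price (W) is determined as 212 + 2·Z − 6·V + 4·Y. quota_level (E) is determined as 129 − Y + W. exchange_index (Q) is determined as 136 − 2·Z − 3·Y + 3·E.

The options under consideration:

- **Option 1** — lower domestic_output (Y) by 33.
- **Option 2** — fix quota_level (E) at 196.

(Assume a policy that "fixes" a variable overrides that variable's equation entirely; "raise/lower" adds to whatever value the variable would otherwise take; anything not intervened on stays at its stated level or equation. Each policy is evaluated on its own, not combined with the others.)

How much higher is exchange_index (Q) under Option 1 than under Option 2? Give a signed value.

1968

Option 1 (Y − 33):
  Z = 158
  V = 23
  Y = 133 − 33 = 100
  W = 212 + 2·158 − 6·23 + 4·100 = 790
  E = 129 − 100 + 790 = 819
  Q = 136 − 2·158 − 3·100 + 3·819 = 1977
Option 2 (E := 196):
  Z = 158
  V = 23
  Y = 133
  W = 212 + 2·158 − 6·23 + 4·133 = 922
  E = 196
  Q = 136 − 2·158 − 3·133 + 3·196 = 9
Q: 1977 − 9 = 1968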